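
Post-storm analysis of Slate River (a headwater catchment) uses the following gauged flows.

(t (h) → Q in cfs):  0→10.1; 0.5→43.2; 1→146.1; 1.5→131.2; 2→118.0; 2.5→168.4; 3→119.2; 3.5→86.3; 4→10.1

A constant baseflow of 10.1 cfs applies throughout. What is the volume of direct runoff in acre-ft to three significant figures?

Direct-runoff ordinates (Q − Q_b): 0.0, 33.1, 136.0, 121.1, 107.9, 158.3, 109.1, 76.2, 0.0 cfs.
ΣQ_DR = 741.7 cfs.
With Δt = 0.5 h = 1800 s, V = ΣQ_DR · Δt = 741.7 × 1800 = 1.34 × 10^6 ft³ = 30.6 acre-ft.

V ≈ 30.6 acre-ft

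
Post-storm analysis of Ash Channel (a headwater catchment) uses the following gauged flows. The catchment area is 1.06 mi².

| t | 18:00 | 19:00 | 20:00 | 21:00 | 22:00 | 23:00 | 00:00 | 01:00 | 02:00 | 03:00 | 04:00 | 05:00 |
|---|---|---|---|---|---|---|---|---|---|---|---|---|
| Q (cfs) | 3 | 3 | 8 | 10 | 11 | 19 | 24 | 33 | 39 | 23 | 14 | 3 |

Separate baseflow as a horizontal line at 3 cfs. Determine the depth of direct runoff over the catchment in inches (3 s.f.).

Direct runoff: 0.0, 0.0, 5.0, 7.0, 8.0, 16.0, 21.0, 30.0, 36.0, 20.0, 11.0, 0.0 cfs; ΣQ_DR = 154.0 cfs.
V = ΣQ_DR · Δt = 154.0 × 3600 s = 5.544 × 10^5 ft³.
Over A = 1.06 mi², depth = V / A = 0.225 in.

d ≈ 0.225 in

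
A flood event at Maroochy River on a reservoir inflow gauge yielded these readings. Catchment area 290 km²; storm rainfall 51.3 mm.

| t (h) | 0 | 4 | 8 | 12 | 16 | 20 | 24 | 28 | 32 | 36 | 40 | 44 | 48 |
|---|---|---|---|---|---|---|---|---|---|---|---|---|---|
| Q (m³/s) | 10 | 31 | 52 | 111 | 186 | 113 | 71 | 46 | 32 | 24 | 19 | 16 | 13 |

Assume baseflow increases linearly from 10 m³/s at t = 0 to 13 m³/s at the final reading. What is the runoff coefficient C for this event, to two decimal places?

ΣQ_DR = 574.5 m³/s; V = ΣQ_DR·Δt = 8.273 × 10^6 m³.
Runoff depth d = V / A = 28.53 mm.
C = d / P = 28.53 / 51.3 = 0.56.

C ≈ 0.56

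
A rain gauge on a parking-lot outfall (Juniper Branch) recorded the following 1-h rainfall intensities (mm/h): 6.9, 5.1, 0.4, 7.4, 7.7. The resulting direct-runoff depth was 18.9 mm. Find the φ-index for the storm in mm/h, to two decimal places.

φ ≈ 2.05 mm/h

Only the 4 blocks with intensity above φ contribute runoff: 6.9, 5.1, 7.4, 7.7 mm/h.
Σ(I−φ)·Δt = d  ⇒  (6.9+5.1+7.4+7.7 − 4φ)·1 = 18.9
φ = (27.10 − 18.9/1) / 4 = 2.05 mm/h.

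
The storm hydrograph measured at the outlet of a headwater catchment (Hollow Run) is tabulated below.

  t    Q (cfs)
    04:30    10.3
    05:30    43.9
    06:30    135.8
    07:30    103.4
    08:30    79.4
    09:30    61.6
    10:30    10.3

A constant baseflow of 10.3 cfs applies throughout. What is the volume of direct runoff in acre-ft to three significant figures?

V ≈ 30.8 acre-ft

Direct-runoff ordinates (Q − Q_b): 0.0, 33.6, 125.5, 93.1, 69.1, 51.3, 0.0 cfs.
ΣQ_DR = 372.6 cfs.
With Δt = 1 h = 3600 s, V = ΣQ_DR · Δt = 372.6 × 3600 = 1.34 × 10^6 ft³ = 30.8 acre-ft.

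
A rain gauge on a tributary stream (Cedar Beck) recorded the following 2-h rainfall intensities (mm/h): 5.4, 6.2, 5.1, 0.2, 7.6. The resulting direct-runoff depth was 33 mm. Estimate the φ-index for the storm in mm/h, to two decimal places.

Only the 4 blocks with intensity above φ contribute runoff: 5.4, 6.2, 5.1, 7.6 mm/h.
Σ(I−φ)·Δt = d  ⇒  (5.4+6.2+5.1+7.6 − 4φ)·2 = 33
φ = (24.30 − 33/2) / 4 = 1.95 mm/h.

φ ≈ 1.95 mm/h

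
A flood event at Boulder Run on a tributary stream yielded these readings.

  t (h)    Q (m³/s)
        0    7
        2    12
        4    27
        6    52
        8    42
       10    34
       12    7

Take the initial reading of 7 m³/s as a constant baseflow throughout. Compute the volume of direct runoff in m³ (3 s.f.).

V ≈ 9.50 × 10^5 m³

Direct-runoff ordinates (Q − Q_b): 0.0, 5.0, 20.0, 45.0, 35.0, 27.0, 0.0 m³/s.
ΣQ_DR = 132.0 m³/s.
With Δt = 2 h = 7200 s, V = ΣQ_DR · Δt = 132.0 × 7200 = 9.50 × 10^5 m³.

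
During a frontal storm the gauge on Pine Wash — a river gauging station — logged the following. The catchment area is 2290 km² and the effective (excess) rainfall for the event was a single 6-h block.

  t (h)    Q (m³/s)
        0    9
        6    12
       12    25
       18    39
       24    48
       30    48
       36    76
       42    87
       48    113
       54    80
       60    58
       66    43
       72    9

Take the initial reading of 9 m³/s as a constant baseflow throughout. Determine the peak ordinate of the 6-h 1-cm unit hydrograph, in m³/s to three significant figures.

U_p ≈ 208 m³/s

Direct runoff: 0.0, 3.0, 16.0, 30.0, 39.0, 39.0, 67.0, 78.0, 104.0, 71.0, 49.0, 34.0, 0.0 m³/s; ΣQ_DR = 530.0 m³/s, peak = 104.0 m³/s.
Runoff depth d = ΣQ_DR·Δt / A = 530.0 × 21600 / (2290 km²) = 4.999 mm.
The 1-cm UH is the DRH scaled by (10 mm)/d, so U_p = 104.0 × 10/4.999 = 208 m³/s.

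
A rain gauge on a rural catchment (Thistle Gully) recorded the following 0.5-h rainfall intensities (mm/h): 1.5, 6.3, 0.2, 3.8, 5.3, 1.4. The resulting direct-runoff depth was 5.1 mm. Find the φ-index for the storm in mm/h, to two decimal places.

φ ≈ 1.73 mm/h

Only the 3 blocks with intensity above φ contribute runoff: 6.3, 3.8, 5.3 mm/h.
Σ(I−φ)·Δt = d  ⇒  (6.3+3.8+5.3 − 3φ)·0.5 = 5.1
φ = (15.40 − 5.1/0.5) / 3 = 1.73 mm/h.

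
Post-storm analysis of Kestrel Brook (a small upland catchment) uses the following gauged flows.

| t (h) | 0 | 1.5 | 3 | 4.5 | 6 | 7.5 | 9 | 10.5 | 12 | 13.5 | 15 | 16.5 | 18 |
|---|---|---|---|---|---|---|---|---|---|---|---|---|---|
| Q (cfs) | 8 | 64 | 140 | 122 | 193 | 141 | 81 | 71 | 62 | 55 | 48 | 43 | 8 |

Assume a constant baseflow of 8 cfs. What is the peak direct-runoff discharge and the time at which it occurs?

Q_p = 185.0 cfs at t = 6 h

Subtracting baseflow gives direct-runoff ordinates: 0.0, 56.0, 132.0, 114.0, 185.0, 133.0, 73.0, 63.0, 54.0, 47.0, 40.0, 35.0, 0.0 cfs.
The maximum is 185.0 cfs, occurring at the reading for t = 6 h.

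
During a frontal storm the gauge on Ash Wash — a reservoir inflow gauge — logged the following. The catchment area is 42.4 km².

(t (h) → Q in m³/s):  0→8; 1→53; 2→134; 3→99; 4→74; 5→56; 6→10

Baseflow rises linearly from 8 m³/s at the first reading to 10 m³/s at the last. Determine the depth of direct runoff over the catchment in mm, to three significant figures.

d ≈ 31.5 mm

Direct runoff: 0.00, 44.67, 125.33, 90.00, 64.67, 46.33, 0.00 m³/s; ΣQ_DR = 371.0 m³/s.
V = ΣQ_DR · Δt = 371.0 × 3600 s = 1.336 × 10^6 m³.
Over A = 42.4 km², depth = V / A = 31.5 mm.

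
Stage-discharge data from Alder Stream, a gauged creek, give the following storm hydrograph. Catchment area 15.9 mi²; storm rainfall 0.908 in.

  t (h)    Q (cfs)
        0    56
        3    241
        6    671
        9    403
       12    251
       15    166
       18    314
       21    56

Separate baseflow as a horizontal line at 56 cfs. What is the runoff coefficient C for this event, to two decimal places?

ΣQ_DR = 1710 cfs; V = ΣQ_DR·Δt = 1.847 × 10^7 ft³.
Runoff depth d = V / A = 0.5000 in.
C = d / P = 0.5000 / 0.908 = 0.55.

C ≈ 0.55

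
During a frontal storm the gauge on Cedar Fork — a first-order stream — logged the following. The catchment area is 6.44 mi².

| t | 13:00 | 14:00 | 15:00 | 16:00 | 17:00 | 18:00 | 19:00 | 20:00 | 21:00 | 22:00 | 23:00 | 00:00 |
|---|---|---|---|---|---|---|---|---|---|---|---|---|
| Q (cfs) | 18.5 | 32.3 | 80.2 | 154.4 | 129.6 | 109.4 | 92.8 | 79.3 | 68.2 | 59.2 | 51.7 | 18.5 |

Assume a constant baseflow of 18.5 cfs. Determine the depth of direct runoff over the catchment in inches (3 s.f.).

d ≈ 0.162 in

Direct runoff: 0.0, 13.8, 61.7, 135.9, 111.1, 90.9, 74.3, 60.8, 49.7, 40.7, 33.2, 0.0 cfs; ΣQ_DR = 672.1 cfs.
V = ΣQ_DR · Δt = 672.1 × 3600 s = 2.420 × 10^6 ft³.
Over A = 6.44 mi², depth = V / A = 0.162 in.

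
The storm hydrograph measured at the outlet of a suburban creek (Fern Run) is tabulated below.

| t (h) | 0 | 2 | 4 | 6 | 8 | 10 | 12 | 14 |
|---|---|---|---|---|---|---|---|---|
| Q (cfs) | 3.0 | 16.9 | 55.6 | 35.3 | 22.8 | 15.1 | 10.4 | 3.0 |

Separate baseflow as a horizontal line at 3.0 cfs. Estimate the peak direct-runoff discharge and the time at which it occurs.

Q_p = 52.6 cfs at t = 4 h

Subtracting baseflow gives direct-runoff ordinates: 0.0, 13.9, 52.6, 32.3, 19.8, 12.1, 7.4, 0.0 cfs.
The maximum is 52.6 cfs, occurring at the reading for t = 4 h.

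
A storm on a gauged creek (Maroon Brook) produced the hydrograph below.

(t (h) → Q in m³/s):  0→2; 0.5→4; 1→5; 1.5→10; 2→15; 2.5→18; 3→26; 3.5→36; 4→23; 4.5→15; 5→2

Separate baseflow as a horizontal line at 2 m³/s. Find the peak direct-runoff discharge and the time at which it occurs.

Q_p = 34.0 m³/s at t = 3.5 h

Subtracting baseflow gives direct-runoff ordinates: 0.0, 2.0, 3.0, 8.0, 13.0, 16.0, 24.0, 34.0, 21.0, 13.0, 0.0 m³/s.
The maximum is 34.0 m³/s, occurring at the reading for t = 3.5 h.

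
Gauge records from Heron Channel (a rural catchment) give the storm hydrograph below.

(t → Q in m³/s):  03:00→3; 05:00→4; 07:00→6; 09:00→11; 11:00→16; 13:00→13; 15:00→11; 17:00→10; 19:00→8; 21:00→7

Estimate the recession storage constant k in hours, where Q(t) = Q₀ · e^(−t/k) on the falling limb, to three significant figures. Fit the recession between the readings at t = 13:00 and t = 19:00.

k ≈ 12.4 h

On the falling limb, Q drops from 13 to 8 m³/s between t = 13:00 and t = 19:00 (Δt = 6 h).
k = −Δt / ln(Q₂/Q₁) = −6 / ln(8/13) = 12.4 h.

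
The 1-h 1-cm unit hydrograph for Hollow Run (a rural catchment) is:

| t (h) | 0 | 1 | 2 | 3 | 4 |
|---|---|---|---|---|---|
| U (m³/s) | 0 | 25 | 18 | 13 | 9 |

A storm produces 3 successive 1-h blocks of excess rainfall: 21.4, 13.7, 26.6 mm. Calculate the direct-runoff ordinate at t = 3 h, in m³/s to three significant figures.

By discrete convolution, Q_j = Σ (P_i / 10 mm) · U_{j−i}.
At t = 3 h (j=3): Q = (21.4/10)·13 + (13.7/10)·18 + (26.6/10)·25 = 119 m³/s.

Q ≈ 119 m³/s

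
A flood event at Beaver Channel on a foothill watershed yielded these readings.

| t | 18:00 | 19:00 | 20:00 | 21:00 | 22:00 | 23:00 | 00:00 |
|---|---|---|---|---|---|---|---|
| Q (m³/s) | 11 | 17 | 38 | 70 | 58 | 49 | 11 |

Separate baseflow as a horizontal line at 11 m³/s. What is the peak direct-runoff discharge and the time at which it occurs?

Q_p = 59.0 m³/s at t = 21:00

Subtracting baseflow gives direct-runoff ordinates: 0.0, 6.0, 27.0, 59.0, 47.0, 38.0, 0.0 m³/s.
The maximum is 59.0 m³/s, occurring at the reading for t = 21:00.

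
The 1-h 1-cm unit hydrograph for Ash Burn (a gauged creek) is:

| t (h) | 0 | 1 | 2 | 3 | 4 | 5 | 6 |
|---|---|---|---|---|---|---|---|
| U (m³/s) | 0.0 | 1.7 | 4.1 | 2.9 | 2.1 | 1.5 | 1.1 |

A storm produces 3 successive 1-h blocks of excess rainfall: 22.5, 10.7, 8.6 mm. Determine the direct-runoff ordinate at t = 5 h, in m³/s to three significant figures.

Q ≈ 8.12 m³/s

By discrete convolution, Q_j = Σ (P_i / 10 mm) · U_{j−i}.
At t = 5 h (j=5): Q = (22.5/10)·1.5 + (10.7/10)·2.1 + (8.6/10)·2.9 = 8.12 m³/s.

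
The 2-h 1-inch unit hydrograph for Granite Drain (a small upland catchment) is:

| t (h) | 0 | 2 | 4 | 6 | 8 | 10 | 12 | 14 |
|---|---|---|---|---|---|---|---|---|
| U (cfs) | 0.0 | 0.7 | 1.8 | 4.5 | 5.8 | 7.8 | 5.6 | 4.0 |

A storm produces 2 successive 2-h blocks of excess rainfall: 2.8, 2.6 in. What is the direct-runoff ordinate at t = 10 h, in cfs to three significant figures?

By discrete convolution, Q_j = Σ (P_i / 1 in) · U_{j−i}.
At t = 10 h (j=5): Q = (2.8/1)·7.8 + (2.6/1)·5.8 = 36.9 cfs.

Q ≈ 36.9 cfs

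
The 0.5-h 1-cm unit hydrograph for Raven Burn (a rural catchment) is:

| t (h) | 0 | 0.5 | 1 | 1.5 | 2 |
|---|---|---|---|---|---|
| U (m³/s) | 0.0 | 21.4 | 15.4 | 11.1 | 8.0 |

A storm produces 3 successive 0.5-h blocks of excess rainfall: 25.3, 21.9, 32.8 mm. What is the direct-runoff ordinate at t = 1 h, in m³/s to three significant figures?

Q ≈ 85.8 m³/s

By discrete convolution, Q_j = Σ (P_i / 10 mm) · U_{j−i}.
At t = 1 h (j=2): Q = (25.3/10)·15.4 + (21.9/10)·21.4 + (32.8/10)·0.0 = 85.8 m³/s.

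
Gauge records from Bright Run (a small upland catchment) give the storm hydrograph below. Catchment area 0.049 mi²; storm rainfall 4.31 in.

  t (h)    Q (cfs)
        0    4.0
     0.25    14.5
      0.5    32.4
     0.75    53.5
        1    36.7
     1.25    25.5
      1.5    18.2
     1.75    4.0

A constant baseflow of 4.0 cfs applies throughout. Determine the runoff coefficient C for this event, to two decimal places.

ΣQ_DR = 156.8 cfs; V = ΣQ_DR·Δt = 1.411 × 10^5 ft³.
Runoff depth d = V / A = 1.240 in.
C = d / P = 1.240 / 4.31 = 0.29.

C ≈ 0.29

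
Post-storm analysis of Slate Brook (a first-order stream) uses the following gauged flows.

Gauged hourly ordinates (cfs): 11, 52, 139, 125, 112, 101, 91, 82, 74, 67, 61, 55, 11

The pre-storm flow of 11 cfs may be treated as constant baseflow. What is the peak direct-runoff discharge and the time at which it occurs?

Q_p = 128.0 cfs at t = 2 h

Subtracting baseflow gives direct-runoff ordinates: 0.0, 41.0, 128.0, 114.0, 101.0, 90.0, 80.0, 71.0, 63.0, 56.0, 50.0, 44.0, 0.0 cfs.
The maximum is 128.0 cfs, occurring at the reading for t = 2 h.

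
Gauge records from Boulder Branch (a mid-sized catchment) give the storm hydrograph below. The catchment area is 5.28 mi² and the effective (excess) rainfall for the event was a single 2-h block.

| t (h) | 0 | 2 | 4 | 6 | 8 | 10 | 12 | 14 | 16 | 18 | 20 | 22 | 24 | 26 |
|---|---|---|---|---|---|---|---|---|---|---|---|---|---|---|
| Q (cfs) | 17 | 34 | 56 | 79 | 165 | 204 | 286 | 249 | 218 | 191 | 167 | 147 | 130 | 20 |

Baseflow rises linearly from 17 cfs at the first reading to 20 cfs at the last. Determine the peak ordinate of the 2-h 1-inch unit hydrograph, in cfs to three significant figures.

U_p ≈ 268 cfs

Direct runoff: 0.00, 16.77, 38.54, 61.31, 147.08, 185.85, 267.62, 230.38, 199.15, 171.92, 147.69, 127.46, 110.23, 0.00 cfs; ΣQ_DR = 1704 cfs, peak = 267.62 cfs.
Runoff depth d = ΣQ_DR·Δt / A = 1704 × 7200 / (5.28 mi²) = 1.000 in.
The 1-inch UH is the DRH scaled by (1 in)/d, so U_p = 267.62 × 1/1.000 = 268 cfs.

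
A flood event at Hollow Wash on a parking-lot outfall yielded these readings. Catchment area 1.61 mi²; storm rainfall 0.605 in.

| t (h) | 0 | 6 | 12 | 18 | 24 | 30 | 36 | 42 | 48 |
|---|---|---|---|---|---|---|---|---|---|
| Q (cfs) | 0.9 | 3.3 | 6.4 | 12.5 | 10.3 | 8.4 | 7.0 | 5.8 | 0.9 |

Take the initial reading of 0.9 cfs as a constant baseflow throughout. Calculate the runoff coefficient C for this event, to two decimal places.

C ≈ 0.45

ΣQ_DR = 47.40 cfs; V = ΣQ_DR·Δt = 1.024 × 10^6 ft³.
Runoff depth d = V / A = 0.2737 in.
C = d / P = 0.2737 / 0.605 = 0.45.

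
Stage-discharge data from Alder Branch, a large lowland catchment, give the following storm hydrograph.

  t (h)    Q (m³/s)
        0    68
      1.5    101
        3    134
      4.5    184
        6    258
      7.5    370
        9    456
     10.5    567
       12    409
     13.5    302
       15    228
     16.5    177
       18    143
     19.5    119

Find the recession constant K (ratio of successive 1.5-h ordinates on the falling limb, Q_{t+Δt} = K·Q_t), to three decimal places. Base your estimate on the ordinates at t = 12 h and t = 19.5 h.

Using the recession-limb readings at t = 12 h and t = 19.5 h: Q falls from 409 to 119 m³/s over 5 intervals.
K = (Q₂/Q₁)^(1/5) = (119/409)^(1/5) = 0.781.

K ≈ 0.781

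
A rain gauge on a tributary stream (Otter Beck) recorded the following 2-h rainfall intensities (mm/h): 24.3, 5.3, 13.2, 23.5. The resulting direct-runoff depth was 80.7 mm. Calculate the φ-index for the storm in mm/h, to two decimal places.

φ ≈ 6.88 mm/h

Only the 3 blocks with intensity above φ contribute runoff: 24.3, 13.2, 23.5 mm/h.
Σ(I−φ)·Δt = d  ⇒  (24.3+13.2+23.5 − 3φ)·2 = 80.7
φ = (61.00 − 80.7/2) / 3 = 6.88 mm/h.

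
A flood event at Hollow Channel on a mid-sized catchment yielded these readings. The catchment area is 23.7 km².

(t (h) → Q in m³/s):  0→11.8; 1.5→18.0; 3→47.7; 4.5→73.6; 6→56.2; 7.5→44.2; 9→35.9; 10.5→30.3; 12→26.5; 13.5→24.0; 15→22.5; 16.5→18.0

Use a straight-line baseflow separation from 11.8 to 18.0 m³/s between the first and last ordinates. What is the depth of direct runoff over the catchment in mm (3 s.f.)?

d ≈ 52.4 mm

Direct runoff: 0.00, 5.64, 34.77, 60.11, 42.15, 29.58, 20.72, 14.55, 10.19, 7.13, 5.06, 0.00 m³/s; ΣQ_DR = 229.9 m³/s.
V = ΣQ_DR · Δt = 229.9 × 5400 s = 1.241 × 10^6 m³.
Over A = 23.7 km², depth = V / A = 52.4 mm.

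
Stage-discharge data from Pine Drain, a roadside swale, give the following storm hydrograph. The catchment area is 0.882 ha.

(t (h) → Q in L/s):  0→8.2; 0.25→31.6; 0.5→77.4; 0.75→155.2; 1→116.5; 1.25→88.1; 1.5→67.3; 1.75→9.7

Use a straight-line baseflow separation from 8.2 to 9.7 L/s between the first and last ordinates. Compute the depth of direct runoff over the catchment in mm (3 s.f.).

d ≈ 49.2 mm

Direct runoff: 0.00, 23.19, 68.77, 146.36, 107.44, 78.83, 57.81, 0.00 L/s; ΣQ_DR = 482.4 L/s.
V = ΣQ_DR · Δt = 482.4 × 900 s = 4.342 × 10^5 L.
Over A = 0.882 ha, depth = V / A = 49.2 mm.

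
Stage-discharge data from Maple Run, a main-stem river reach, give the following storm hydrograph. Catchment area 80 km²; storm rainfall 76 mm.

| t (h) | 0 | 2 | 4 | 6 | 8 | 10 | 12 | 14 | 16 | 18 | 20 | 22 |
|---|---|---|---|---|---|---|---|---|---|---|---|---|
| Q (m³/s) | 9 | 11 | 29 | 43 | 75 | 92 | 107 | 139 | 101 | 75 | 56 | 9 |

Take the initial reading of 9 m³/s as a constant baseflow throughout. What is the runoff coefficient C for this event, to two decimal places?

C ≈ 0.76

ΣQ_DR = 638.0 m³/s; V = ΣQ_DR·Δt = 4.594 × 10^6 m³.
Runoff depth d = V / A = 57.42 mm.
C = d / P = 57.42 / 76 = 0.76.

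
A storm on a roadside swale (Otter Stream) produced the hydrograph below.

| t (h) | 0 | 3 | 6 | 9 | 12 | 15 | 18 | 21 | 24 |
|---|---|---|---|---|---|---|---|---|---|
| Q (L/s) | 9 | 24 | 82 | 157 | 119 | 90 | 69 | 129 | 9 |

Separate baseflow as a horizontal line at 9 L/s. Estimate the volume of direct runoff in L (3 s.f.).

V ≈ 6.56 × 10^6 L

Direct-runoff ordinates (Q − Q_b): 0.0, 15.0, 73.0, 148.0, 110.0, 81.0, 60.0, 120.0, 0.0 L/s.
ΣQ_DR = 607.0 L/s.
With Δt = 3 h = 10800 s, V = ΣQ_DR · Δt = 607.0 × 10800 = 6.56 × 10^6 L.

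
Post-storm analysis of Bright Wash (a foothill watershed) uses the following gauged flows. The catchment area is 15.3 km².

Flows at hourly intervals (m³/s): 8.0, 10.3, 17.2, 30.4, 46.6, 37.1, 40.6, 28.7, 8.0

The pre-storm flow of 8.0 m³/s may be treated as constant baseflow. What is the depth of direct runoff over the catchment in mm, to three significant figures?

d ≈ 36.4 mm

Direct runoff: 0.0, 2.3, 9.2, 22.4, 38.6, 29.1, 32.6, 20.7, 0.0 m³/s; ΣQ_DR = 154.9 m³/s.
V = ΣQ_DR · Δt = 154.9 × 3600 s = 5.576 × 10^5 m³.
Over A = 15.3 km², depth = V / A = 36.4 mm.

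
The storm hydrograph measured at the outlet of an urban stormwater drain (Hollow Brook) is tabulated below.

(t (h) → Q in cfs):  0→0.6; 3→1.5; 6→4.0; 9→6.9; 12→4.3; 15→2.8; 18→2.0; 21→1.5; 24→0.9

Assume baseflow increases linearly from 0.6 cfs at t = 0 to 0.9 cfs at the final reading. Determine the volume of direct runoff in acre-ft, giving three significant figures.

V ≈ 4.40 acre-ft

Direct-runoff ordinates (Q − Q_b): 0.00, 0.86, 3.33, 6.19, 3.55, 2.01, 1.18, 0.64, 0.00 cfs.
ΣQ_DR = 17.75 cfs.
With Δt = 3 h = 10800 s, V = ΣQ_DR · Δt = 17.75 × 10800 = 1.92 × 10^5 ft³ = 4.40 acre-ft.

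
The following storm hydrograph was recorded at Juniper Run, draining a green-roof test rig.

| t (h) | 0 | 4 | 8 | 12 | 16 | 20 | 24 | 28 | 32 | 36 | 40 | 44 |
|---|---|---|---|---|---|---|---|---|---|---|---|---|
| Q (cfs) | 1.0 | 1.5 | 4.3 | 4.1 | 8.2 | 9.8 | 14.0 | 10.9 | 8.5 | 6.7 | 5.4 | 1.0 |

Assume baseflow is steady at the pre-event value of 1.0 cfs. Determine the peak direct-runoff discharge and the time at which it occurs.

Subtracting baseflow gives direct-runoff ordinates: 0.0, 0.5, 3.3, 3.1, 7.2, 8.8, 13.0, 9.9, 7.5, 5.7, 4.4, 0.0 cfs.
The maximum is 13.0 cfs, occurring at the reading for t = 24 h.

Q_p = 13.0 cfs at t = 24 h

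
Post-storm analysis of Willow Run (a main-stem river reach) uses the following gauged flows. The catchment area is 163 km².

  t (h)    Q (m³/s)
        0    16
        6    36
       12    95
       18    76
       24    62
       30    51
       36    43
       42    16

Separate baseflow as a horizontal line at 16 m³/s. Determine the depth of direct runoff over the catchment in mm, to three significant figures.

d ≈ 35.4 mm

Direct runoff: 0.0, 20.0, 79.0, 60.0, 46.0, 35.0, 27.0, 0.0 m³/s; ΣQ_DR = 267.0 m³/s.
V = ΣQ_DR · Δt = 267.0 × 21600 s = 5.767 × 10^6 m³.
Over A = 163 km², depth = V / A = 35.4 mm.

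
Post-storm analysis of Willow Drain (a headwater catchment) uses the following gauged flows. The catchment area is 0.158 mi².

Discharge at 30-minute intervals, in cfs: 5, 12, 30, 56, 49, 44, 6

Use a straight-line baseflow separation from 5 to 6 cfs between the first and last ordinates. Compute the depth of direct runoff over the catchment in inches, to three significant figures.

Direct runoff: 0.00, 6.83, 24.67, 50.50, 43.33, 38.17, 0.00 cfs; ΣQ_DR = 163.5 cfs.
V = ΣQ_DR · Δt = 163.5 × 1800 s = 2.943 × 10^5 ft³.
Over A = 0.158 mi², depth = V / A = 0.802 in.

d ≈ 0.802 in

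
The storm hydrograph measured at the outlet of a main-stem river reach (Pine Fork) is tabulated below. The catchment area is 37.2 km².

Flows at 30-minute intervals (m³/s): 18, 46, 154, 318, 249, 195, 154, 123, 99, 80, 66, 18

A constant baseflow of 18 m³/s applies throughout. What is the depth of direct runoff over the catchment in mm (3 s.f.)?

Direct runoff: 0.0, 28.0, 136.0, 300.0, 231.0, 177.0, 136.0, 105.0, 81.0, 62.0, 48.0, 0.0 m³/s; ΣQ_DR = 1304 m³/s.
V = ΣQ_DR · Δt = 1304 × 1800 s = 2.347 × 10^6 m³.
Over A = 37.2 km², depth = V / A = 63.1 mm.

d ≈ 63.1 mm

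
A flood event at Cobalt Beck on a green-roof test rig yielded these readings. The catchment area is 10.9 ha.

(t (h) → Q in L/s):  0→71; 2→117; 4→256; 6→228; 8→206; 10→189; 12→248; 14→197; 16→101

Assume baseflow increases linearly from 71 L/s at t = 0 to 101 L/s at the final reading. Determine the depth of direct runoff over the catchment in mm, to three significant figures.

d ≈ 55.4 mm

Direct runoff: 0.00, 42.25, 177.50, 145.75, 120.00, 99.25, 154.50, 99.75, 0.00 L/s; ΣQ_DR = 839.0 L/s.
V = ΣQ_DR · Δt = 839.0 × 7200 s = 6.041 × 10^6 L.
Over A = 10.9 ha, depth = V / A = 55.4 mm.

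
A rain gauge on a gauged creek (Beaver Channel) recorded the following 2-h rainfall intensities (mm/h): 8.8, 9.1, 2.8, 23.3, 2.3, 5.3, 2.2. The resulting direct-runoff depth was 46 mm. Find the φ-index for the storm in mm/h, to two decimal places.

Only the 3 blocks with intensity above φ contribute runoff: 8.8, 9.1, 23.3 mm/h.
Σ(I−φ)·Δt = d  ⇒  (8.8+9.1+23.3 − 3φ)·2 = 46
φ = (41.20 − 46/2) / 3 = 6.07 mm/h.

φ ≈ 6.07 mm/h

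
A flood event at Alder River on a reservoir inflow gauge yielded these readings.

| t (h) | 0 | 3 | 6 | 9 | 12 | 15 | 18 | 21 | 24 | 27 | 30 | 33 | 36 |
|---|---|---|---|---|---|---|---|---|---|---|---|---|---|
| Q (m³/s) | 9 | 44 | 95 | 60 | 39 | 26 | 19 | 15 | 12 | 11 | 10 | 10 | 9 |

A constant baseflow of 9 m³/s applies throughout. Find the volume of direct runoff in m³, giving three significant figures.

Direct-runoff ordinates (Q − Q_b): 0.0, 35.0, 86.0, 51.0, 30.0, 17.0, 10.0, 6.0, 3.0, 2.0, 1.0, 1.0, 0.0 m³/s.
ΣQ_DR = 242.0 m³/s.
With Δt = 3 h = 10800 s, V = ΣQ_DR · Δt = 242.0 × 10800 = 2.61 × 10^6 m³.

V ≈ 2.61 × 10^6 m³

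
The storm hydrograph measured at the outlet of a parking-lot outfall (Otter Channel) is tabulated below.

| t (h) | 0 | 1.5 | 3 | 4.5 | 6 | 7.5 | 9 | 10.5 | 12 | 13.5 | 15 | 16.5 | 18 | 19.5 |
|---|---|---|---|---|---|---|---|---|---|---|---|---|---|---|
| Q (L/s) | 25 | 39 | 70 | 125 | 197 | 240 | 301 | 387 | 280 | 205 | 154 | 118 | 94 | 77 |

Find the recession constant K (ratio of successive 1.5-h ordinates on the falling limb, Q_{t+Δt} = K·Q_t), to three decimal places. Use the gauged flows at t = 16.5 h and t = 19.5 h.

Using the recession-limb readings at t = 16.5 h and t = 19.5 h: Q falls from 118 to 77 L/s over 2 intervals.
K = (Q₂/Q₁)^(1/2) = (77/118)^(1/2) = 0.808.

K ≈ 0.808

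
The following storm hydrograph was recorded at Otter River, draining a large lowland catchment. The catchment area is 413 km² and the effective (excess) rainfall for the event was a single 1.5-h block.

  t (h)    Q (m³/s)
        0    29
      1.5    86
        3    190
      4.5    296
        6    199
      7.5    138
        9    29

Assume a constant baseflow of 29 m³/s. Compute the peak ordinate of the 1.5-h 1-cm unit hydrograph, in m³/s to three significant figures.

U_p ≈ 267 m³/s

Direct runoff: 0.0, 57.0, 161.0, 267.0, 170.0, 109.0, 0.0 m³/s; ΣQ_DR = 764.0 m³/s, peak = 267.0 m³/s.
Runoff depth d = ΣQ_DR·Δt / A = 764.0 × 5400 / (413 km²) = 9.989 mm.
The 1-cm UH is the DRH scaled by (10 mm)/d, so U_p = 267.0 × 10/9.989 = 267 m³/s.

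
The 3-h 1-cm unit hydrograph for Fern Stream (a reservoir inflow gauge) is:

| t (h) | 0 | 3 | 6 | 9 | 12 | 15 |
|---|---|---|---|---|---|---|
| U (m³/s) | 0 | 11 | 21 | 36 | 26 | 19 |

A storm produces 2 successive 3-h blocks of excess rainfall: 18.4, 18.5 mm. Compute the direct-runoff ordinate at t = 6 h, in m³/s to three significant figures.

By discrete convolution, Q_j = Σ (P_i / 10 mm) · U_{j−i}.
At t = 6 h (j=2): Q = (18.4/10)·21 + (18.5/10)·11 = 59.0 m³/s.

Q ≈ 59.0 m³/s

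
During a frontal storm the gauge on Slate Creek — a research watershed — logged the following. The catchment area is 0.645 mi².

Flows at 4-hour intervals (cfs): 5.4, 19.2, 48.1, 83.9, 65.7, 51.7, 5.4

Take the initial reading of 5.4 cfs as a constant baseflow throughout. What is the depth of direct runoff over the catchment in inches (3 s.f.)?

d ≈ 2.32 in

Direct runoff: 0.0, 13.8, 42.7, 78.5, 60.3, 46.3, 0.0 cfs; ΣQ_DR = 241.6 cfs.
V = ΣQ_DR · Δt = 241.6 × 14400 s = 3.479 × 10^6 ft³.
Over A = 0.645 mi², depth = V / A = 2.32 in.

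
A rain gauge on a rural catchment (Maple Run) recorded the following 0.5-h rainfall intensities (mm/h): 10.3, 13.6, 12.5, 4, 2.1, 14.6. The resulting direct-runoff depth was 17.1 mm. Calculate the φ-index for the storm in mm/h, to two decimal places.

φ ≈ 4.20 mm/h

Only the 4 blocks with intensity above φ contribute runoff: 10.3, 13.6, 12.5, 14.6 mm/h.
Σ(I−φ)·Δt = d  ⇒  (10.3+13.6+12.5+14.6 − 4φ)·0.5 = 17.1
φ = (51.00 − 17.1/0.5) / 4 = 4.20 mm/h.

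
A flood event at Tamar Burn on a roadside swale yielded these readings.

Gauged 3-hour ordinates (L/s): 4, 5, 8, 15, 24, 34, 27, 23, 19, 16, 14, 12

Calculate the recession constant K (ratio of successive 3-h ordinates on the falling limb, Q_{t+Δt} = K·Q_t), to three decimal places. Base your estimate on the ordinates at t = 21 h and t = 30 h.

Using the recession-limb readings at t = 21 h and t = 30 h: Q falls from 23 to 14 L/s over 3 intervals.
K = (Q₂/Q₁)^(1/3) = (14/23)^(1/3) = 0.847.

K ≈ 0.847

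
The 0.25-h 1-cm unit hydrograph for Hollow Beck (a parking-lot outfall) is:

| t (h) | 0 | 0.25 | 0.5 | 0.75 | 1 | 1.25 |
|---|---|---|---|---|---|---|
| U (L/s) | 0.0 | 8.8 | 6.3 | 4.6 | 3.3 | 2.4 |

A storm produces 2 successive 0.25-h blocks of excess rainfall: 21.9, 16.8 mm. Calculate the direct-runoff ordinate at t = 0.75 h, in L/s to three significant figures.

Q ≈ 20.7 L/s

By discrete convolution, Q_j = Σ (P_i / 10 mm) · U_{j−i}.
At t = 0.75 h (j=3): Q = (21.9/10)·4.6 + (16.8/10)·6.3 = 20.7 L/s.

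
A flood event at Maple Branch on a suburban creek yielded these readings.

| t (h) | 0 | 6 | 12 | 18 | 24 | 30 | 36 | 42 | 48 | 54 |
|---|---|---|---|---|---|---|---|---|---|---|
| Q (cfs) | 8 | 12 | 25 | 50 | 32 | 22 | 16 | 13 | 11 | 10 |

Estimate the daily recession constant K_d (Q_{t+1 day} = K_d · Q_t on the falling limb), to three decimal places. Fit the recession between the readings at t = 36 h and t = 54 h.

K_d ≈ 0.534

Between t = 36 h and t = 54 h the flow falls from 16 to 10 cfs over 3×6 h = 18 h.
Per-interval ratio K = (10/16)^(1/3) = 0.8550; K_d = K^(24/6) = 0.534.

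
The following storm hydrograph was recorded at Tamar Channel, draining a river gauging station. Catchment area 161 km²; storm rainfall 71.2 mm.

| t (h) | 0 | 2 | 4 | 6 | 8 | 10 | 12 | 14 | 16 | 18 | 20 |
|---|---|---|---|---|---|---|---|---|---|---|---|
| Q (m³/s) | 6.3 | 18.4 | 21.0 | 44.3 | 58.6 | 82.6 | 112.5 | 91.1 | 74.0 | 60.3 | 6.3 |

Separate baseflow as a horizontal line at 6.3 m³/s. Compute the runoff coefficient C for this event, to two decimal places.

C ≈ 0.32

ΣQ_DR = 506.1 m³/s; V = ΣQ_DR·Δt = 3.644 × 10^6 m³.
Runoff depth d = V / A = 22.63 mm.
C = d / P = 22.63 / 71.2 = 0.32.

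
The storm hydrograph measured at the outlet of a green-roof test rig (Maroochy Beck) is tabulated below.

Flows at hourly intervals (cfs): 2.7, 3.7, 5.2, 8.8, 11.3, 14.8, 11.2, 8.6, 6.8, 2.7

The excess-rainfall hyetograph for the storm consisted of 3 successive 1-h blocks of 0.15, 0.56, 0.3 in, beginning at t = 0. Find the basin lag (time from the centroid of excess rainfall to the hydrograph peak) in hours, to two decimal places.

t_L ≈ 3.35 h

Centroid of excess rainfall: t_c = Σ P_i·t̄_i / ΣP_i = 1.6485 h (block centres at 0.5, 1.5, 2.5 h).
Hydrograph peak occurs at t = 5 h, so basin lag t_L = 5 − 1.6485 = 3.35 h.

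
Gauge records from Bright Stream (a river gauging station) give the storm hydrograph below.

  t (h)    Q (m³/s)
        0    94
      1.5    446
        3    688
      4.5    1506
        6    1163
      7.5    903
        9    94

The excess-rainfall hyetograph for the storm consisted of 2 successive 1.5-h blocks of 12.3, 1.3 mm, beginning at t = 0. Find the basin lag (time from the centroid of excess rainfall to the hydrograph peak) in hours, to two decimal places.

Centroid of excess rainfall: t_c = Σ P_i·t̄_i / ΣP_i = 0.8934 h (block centres at 0.75, 2.25 h).
Hydrograph peak occurs at t = 4.5 h, so basin lag t_L = 4.5 − 0.8934 = 3.61 h.

t_L ≈ 3.61 h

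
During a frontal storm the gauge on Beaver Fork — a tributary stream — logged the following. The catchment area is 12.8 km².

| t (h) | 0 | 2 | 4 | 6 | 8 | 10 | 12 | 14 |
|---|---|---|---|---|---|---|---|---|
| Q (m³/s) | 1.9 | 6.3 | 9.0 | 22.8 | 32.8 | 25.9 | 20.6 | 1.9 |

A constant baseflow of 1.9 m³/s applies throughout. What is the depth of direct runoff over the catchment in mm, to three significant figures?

d ≈ 59.6 mm

Direct runoff: 0.0, 4.4, 7.1, 20.9, 30.9, 24.0, 18.7, 0.0 m³/s; ΣQ_DR = 106.0 m³/s.
V = ΣQ_DR · Δt = 106.0 × 7200 s = 7.632 × 10^5 m³.
Over A = 12.8 km², depth = V / A = 59.6 mm.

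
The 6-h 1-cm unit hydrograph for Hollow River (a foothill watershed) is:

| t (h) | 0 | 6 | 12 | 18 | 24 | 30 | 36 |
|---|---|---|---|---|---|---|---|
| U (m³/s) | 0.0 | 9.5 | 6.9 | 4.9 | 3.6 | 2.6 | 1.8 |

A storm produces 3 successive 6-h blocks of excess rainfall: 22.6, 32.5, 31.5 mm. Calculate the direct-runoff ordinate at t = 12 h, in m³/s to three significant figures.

Q ≈ 46.5 m³/s

By discrete convolution, Q_j = Σ (P_i / 10 mm) · U_{j−i}.
At t = 12 h (j=2): Q = (22.6/10)·6.9 + (32.5/10)·9.5 + (31.5/10)·0.0 = 46.5 m³/s.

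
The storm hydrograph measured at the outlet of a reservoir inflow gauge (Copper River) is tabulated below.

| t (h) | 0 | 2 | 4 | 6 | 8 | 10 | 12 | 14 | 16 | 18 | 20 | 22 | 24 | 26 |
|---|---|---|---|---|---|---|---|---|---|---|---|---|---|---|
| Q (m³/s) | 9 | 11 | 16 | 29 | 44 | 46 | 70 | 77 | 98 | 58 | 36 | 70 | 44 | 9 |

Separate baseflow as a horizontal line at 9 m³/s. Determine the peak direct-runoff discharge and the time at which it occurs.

Q_p = 89.0 m³/s at t = 16 h

Subtracting baseflow gives direct-runoff ordinates: 0.0, 2.0, 7.0, 20.0, 35.0, 37.0, 61.0, 68.0, 89.0, 49.0, 27.0, 61.0, 35.0, 0.0 m³/s.
The maximum is 89.0 m³/s, occurring at the reading for t = 16 h.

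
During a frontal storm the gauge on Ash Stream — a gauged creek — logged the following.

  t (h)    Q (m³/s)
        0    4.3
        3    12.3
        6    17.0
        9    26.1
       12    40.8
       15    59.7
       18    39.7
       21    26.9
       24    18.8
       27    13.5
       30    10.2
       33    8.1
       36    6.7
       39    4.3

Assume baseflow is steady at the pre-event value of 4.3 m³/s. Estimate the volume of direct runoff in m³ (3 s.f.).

V ≈ 2.46 × 10^6 m³

Direct-runoff ordinates (Q − Q_b): 0.0, 8.0, 12.7, 21.8, 36.5, 55.4, 35.4, 22.6, 14.5, 9.2, 5.9, 3.8, 2.4, 0.0 m³/s.
ΣQ_DR = 228.2 m³/s.
With Δt = 3 h = 10800 s, V = ΣQ_DR · Δt = 228.2 × 10800 = 2.46 × 10^6 m³.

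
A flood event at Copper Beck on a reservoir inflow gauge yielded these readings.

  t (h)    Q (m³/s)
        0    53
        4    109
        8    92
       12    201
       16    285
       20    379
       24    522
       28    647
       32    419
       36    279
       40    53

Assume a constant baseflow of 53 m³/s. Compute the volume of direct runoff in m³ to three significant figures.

Direct-runoff ordinates (Q − Q_b): 0.0, 56.0, 39.0, 148.0, 232.0, 326.0, 469.0, 594.0, 366.0, 226.0, 0.0 m³/s.
ΣQ_DR = 2456 m³/s.
With Δt = 4 h = 14400 s, V = ΣQ_DR · Δt = 2456 × 14400 = 3.54 × 10^7 m³.

V ≈ 3.54 × 10^7 m³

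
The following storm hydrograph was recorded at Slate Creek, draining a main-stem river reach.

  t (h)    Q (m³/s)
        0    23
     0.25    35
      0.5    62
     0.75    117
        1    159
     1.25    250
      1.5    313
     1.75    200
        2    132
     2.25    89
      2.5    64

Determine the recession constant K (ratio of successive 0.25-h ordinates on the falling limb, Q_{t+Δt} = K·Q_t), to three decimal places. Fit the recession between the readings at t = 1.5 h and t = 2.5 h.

K ≈ 0.672

Using the recession-limb readings at t = 1.5 h and t = 2.5 h: Q falls from 313 to 64 m³/s over 4 intervals.
K = (Q₂/Q₁)^(1/4) = (64/313)^(1/4) = 0.672.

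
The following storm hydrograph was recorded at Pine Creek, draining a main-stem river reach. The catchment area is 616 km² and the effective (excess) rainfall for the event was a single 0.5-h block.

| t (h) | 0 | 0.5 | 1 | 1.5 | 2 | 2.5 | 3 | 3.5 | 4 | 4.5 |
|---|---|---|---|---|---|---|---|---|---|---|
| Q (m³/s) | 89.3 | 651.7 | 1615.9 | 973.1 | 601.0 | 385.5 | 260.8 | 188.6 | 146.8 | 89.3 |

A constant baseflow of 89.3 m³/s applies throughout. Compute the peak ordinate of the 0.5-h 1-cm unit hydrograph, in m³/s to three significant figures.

U_p ≈ 1270 m³/s

Direct runoff: 0.0, 562.4, 1526.6, 883.8, 511.7, 296.2, 171.5, 99.3, 57.5, 0.0 m³/s; ΣQ_DR = 4109 m³/s, peak = 1526.6 m³/s.
Runoff depth d = ΣQ_DR·Δt / A = 4109 × 1800 / (616 km²) = 12.01 mm.
The 1-cm UH is the DRH scaled by (10 mm)/d, so U_p = 1526.6 × 10/12.01 = 1270 m³/s.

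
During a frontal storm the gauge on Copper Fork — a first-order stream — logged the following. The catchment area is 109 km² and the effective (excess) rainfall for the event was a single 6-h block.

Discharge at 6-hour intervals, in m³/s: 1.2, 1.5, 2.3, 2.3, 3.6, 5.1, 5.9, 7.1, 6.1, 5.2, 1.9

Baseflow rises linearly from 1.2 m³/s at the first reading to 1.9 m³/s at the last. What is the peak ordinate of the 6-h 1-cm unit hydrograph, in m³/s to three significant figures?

Direct runoff: 0.00, 0.23, 0.96, 0.89, 2.12, 3.55, 4.28, 5.41, 4.34, 3.37, 0.00 m³/s; ΣQ_DR = 25.15 m³/s, peak = 5.41 m³/s.
Runoff depth d = ΣQ_DR·Δt / A = 25.15 × 21600 / (109 km²) = 4.984 mm.
The 1-cm UH is the DRH scaled by (10 mm)/d, so U_p = 5.41 × 10/4.984 = 10.9 m³/s.

U_p ≈ 10.9 m³/s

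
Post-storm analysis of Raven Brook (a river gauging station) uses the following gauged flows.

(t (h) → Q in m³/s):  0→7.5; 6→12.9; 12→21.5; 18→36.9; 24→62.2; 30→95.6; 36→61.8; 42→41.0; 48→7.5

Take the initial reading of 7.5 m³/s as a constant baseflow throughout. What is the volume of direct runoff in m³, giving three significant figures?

Direct-runoff ordinates (Q − Q_b): 0.0, 5.4, 14.0, 29.4, 54.7, 88.1, 54.3, 33.5, 0.0 m³/s.
ΣQ_DR = 279.4 m³/s.
With Δt = 6 h = 21600 s, V = ΣQ_DR · Δt = 279.4 × 21600 = 6.04 × 10^6 m³.

V ≈ 6.04 × 10^6 m³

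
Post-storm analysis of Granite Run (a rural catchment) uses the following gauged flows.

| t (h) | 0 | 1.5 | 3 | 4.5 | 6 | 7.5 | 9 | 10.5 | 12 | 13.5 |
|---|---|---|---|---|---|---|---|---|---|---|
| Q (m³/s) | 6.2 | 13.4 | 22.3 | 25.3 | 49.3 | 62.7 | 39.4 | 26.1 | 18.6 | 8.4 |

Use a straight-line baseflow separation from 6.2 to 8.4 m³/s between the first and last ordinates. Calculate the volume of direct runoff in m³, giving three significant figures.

Direct-runoff ordinates (Q − Q_b): 0.00, 6.96, 15.61, 18.37, 42.12, 55.28, 31.73, 18.19, 10.44, 0.00 m³/s.
ΣQ_DR = 198.7 m³/s.
With Δt = 1.5 h = 5400 s, V = ΣQ_DR · Δt = 198.7 × 5400 = 1.07 × 10^6 m³.

V ≈ 1.07 × 10^6 m³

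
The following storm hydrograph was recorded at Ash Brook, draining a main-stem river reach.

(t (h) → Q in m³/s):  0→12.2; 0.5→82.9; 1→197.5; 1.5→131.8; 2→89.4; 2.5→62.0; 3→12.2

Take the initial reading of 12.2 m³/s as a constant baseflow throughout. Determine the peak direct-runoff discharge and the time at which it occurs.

Subtracting baseflow gives direct-runoff ordinates: 0.0, 70.7, 185.3, 119.6, 77.2, 49.8, 0.0 m³/s.
The maximum is 185.3 m³/s, occurring at the reading for t = 1 h.

Q_p = 185.3 m³/s at t = 1 h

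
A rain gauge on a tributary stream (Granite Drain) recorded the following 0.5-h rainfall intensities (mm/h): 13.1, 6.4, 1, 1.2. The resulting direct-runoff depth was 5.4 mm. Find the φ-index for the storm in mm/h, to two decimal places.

Only the 2 blocks with intensity above φ contribute runoff: 13.1, 6.4 mm/h.
Σ(I−φ)·Δt = d  ⇒  (13.1+6.4 − 2φ)·0.5 = 5.4
φ = (19.50 − 5.4/0.5) / 2 = 4.35 mm/h.

φ ≈ 4.35 mm/h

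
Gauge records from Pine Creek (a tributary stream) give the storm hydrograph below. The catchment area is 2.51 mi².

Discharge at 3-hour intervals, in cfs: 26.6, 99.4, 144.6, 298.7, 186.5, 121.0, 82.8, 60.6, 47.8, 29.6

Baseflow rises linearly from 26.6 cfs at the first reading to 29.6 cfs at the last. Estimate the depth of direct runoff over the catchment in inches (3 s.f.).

Direct runoff: 0.00, 72.47, 117.33, 271.10, 158.57, 92.73, 54.20, 31.67, 18.53, 0.00 cfs; ΣQ_DR = 816.6 cfs.
V = ΣQ_DR · Δt = 816.6 × 10800 s = 8.819 × 10^6 ft³.
Over A = 2.51 mi², depth = V / A = 1.51 in.

d ≈ 1.51 in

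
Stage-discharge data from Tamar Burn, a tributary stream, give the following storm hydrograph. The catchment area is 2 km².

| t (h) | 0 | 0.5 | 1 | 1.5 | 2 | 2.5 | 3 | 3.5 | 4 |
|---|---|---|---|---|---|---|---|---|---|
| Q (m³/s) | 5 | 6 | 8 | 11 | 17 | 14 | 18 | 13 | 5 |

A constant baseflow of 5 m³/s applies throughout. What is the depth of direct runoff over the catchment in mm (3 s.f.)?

Direct runoff: 0.0, 1.0, 3.0, 6.0, 12.0, 9.0, 13.0, 8.0, 0.0 m³/s; ΣQ_DR = 52.00 m³/s.
V = ΣQ_DR · Δt = 52.00 × 1800 s = 93600 m³.
Over A = 2 km², depth = V / A = 46.8 mm.

d ≈ 46.8 mm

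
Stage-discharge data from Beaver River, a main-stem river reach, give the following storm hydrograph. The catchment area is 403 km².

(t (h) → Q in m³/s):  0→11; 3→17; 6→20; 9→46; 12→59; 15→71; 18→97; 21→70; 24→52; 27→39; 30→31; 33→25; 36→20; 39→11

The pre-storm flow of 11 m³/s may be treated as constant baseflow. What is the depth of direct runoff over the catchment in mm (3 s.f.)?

d ≈ 11.1 mm

Direct runoff: 0.0, 6.0, 9.0, 35.0, 48.0, 60.0, 86.0, 59.0, 41.0, 28.0, 20.0, 14.0, 9.0, 0.0 m³/s; ΣQ_DR = 415.0 m³/s.
V = ΣQ_DR · Δt = 415.0 × 10800 s = 4.482 × 10^6 m³.
Over A = 403 km², depth = V / A = 11.1 mm.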